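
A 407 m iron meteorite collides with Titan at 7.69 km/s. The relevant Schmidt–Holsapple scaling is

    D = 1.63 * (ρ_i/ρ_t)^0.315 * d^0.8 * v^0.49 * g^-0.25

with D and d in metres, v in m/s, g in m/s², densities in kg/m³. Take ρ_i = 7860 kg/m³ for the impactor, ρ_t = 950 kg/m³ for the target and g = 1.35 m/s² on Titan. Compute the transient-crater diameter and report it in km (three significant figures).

In SI units: v = 7690 m/s.
(ρ_i/ρ_t)^0.315 = (7860/950)^0.315 = 1.946
d^0.8 = 407^0.8 = 122.4
v^0.49 = 7690^0.49 = 80.19
g^-0.25 = 1.35^-0.25 = 0.9277
D = 1.63 × 1.946 × 122.4 × 80.19 × 0.9277 = 28883 m
   = 28.88 km

D ≈ 28.9 km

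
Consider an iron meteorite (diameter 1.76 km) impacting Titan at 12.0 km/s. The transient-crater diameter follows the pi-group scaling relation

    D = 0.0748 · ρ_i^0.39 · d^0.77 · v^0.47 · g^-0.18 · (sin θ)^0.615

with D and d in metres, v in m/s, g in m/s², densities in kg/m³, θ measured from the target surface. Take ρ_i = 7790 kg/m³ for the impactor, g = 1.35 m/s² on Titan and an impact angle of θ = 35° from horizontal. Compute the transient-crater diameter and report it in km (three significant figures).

D ≈ 43.2 km

In SI units: d = 1760 m, v = 12000 m/s.
ρ_i^0.39 = 7790^0.39 = 32.94
d^0.77 = 1760^0.77 = 315.5
v^0.47 = 12000^0.47 = 82.64
g^-0.18 = 1.35^-0.18 = 0.9474
(sin 35°)^0.615 = 0.5736^0.615 = 0.7105
D = 0.0748 × 32.94 × 315.5 × 82.64 × 0.9474 × 0.7105 = 43243 m
   = 43.24 km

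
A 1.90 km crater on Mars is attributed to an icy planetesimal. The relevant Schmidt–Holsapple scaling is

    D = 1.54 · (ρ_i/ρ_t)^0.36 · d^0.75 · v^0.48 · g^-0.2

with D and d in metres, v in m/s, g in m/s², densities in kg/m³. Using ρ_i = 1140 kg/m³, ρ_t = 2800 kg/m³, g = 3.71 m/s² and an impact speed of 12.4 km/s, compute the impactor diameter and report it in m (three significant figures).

Rearranging for d: d = [D / (1.54 · (1140/2800)^0.36 · 12400^0.48 · 3.71^-0.2)]^(1/0.75).
D = 1900 m.
(1140/2800)^0.36 = 0.7236
12400^0.48 = 92.22
3.71^-0.2 = 0.7694
Denominator = 1.54 × 0.7236 × 92.22 × 0.7694 = 79.07
D / 79.07 = 1900 / 79.07 = 24.03
d = 24.03^(1/0.75) = 24.03^1.3333 = 69.34 m

d ≈ 69.3 m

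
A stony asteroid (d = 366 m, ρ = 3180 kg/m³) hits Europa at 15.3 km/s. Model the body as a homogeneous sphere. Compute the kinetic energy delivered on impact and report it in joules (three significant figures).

E ≈ 9.55 × 10^18 J

v = 15300 m/s.
Mass m = (π/6) ρ d³ = (π/6) × 3180 × (366)³ = 8.163 × 10^10 kg
E = ½ m v² = 0.5 × 8.163 × 10^10 × (15300)² = 9.554 × 10^18 J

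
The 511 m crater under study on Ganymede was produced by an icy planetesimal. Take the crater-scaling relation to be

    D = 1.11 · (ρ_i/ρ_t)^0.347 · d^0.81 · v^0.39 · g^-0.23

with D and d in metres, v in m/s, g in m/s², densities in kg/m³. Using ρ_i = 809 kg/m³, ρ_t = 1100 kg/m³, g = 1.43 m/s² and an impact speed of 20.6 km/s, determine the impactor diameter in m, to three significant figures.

Rearranging for d: d = [D / (1.11 · (809/1100)^0.347 · 20600^0.39 · 1.43^-0.23)]^(1/0.81).
(809/1100)^0.347 = 0.8989
20600^0.39 = 48.13
1.43^-0.23 = 0.9210
Denominator = 1.11 × 0.8989 × 48.13 × 0.9210 = 44.23
D / 44.23 = 511 / 44.23 = 11.55
d = 11.55^(1/0.81) = 11.55^1.2346 = 20.51 m

d ≈ 20.5 m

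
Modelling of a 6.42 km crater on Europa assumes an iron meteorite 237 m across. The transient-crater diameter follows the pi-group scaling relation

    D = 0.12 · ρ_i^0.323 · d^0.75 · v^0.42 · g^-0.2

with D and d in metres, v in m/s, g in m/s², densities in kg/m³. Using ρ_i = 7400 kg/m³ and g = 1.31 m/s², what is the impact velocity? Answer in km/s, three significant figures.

Rearranging for v: v = [D / (0.12 · 7400^0.323 · 237^0.75 · 1.31^-0.2)]^(1/0.42).
D = 6420 m.
7400^0.323 = 17.77
237^0.75 = 60.40
1.31^-0.2 = 0.9474
Denominator = 0.12 × 17.77 × 60.40 × 0.9474 = 122.0
D / 122.0 = 6420 / 122.0 = 52.62
v = 52.62^(1/0.42) = 52.62^2.381 = 12533 m/s

v ≈ 12.5 km/s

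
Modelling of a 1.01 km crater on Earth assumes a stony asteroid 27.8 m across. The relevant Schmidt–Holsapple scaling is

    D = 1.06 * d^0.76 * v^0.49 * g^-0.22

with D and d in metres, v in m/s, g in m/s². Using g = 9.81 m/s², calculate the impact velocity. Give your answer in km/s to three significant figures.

Rearranging for v: v = [D / (1.06 · 27.8^0.76 · 9.81^-0.22)]^(1/0.49).
D = 1010 m.
27.8^0.76 = 12.52
9.81^-0.22 = 0.6051
Denominator = 1.06 × 12.52 × 0.6051 = 8.030
D / 8.030 = 1010 / 8.030 = 125.8
v = 125.8^(1/0.49) = 125.8^2.0408 = 19277 m/s

v ≈ 19.3 km/s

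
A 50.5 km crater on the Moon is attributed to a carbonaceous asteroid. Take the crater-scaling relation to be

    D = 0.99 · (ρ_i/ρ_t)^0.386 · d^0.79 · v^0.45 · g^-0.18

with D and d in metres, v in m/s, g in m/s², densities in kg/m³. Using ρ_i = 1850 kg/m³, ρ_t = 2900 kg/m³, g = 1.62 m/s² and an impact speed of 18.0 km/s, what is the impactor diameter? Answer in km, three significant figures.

d ≈ 4.77 km

Rearranging for d: d = [D / (0.99 · (1850/2900)^0.386 · 18000^0.45 · 1.62^-0.18)]^(1/0.79).
D = 50500 m.
(1850/2900)^0.386 = 0.8407
18000^0.45 = 82.20
1.62^-0.18 = 0.9168
Denominator = 0.99 × 0.8407 × 82.20 × 0.9168 = 62.72
D / 62.72 = 50500 / 62.72 = 805.2
d = 805.2^(1/0.79) = 805.2^1.2658 = 4768 m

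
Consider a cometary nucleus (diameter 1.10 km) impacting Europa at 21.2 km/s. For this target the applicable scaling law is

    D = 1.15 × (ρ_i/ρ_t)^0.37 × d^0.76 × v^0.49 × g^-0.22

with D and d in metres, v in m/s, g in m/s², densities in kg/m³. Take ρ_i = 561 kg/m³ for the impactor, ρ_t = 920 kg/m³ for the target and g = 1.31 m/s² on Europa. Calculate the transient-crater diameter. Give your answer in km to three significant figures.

In SI units: d = 1100 m, v = 21200 m/s.
(ρ_i/ρ_t)^0.37 = (561/920)^0.37 = 0.8328
d^0.76 = 1100^0.76 = 204.9
v^0.49 = 21200^0.49 = 131.8
g^-0.22 = 1.31^-0.22 = 0.9423
D = 1.15 × 0.8328 × 204.9 × 131.8 × 0.9423 = 24372 m
   = 24.37 km

D ≈ 24.4 km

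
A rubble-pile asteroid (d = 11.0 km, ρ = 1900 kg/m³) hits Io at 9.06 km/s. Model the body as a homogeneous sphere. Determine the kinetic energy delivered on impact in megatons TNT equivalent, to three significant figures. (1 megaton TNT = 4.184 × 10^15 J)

d = 11000 m; v = 9060 m/s.
Mass m = (π/6) ρ d³ = (π/6) × 1900 × (11000)³ = 1.324 × 10^15 kg
E = ½ m v² = 0.5 × 1.324 × 10^15 × (9060)² = 5.434 × 10^22 J
   = 5.434 × 10^22 / 4.184×10^15 = 1.299 × 10^7 Mt

E ≈ 1.30 × 10^7 Mt TNT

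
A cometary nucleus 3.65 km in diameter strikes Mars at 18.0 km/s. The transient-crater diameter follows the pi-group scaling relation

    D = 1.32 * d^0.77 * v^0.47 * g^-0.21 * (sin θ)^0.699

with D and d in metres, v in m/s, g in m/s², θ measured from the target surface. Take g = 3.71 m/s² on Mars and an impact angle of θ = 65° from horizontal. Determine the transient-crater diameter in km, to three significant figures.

D ≈ 51.8 km

In SI units: d = 3650 m, v = 18000 m/s.
d^0.77 = 3650^0.77 = 553.3
v^0.47 = 18000^0.47 = 99.99
g^-0.21 = 3.71^-0.21 = 0.7593
(sin 65°)^0.699 = 0.9063^0.699 = 0.9335
D = 1.32 × 553.3 × 99.99 × 0.7593 × 0.9335 = 51763 m
   = 51.76 km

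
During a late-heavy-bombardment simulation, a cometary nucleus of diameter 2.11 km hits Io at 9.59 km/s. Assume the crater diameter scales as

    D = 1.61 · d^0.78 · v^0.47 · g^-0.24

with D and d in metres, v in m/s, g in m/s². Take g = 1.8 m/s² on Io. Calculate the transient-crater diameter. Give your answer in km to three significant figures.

D ≈ 40.7 km

In SI units: d = 2110 m, v = 9590 m/s.
d^0.78 = 2110^0.78 = 391.7
v^0.47 = 9590^0.47 = 74.38
g^-0.24 = 1.8^-0.24 = 0.8684
D = 1.61 × 391.7 × 74.38 × 0.8684 = 40734 m
   = 40.73 km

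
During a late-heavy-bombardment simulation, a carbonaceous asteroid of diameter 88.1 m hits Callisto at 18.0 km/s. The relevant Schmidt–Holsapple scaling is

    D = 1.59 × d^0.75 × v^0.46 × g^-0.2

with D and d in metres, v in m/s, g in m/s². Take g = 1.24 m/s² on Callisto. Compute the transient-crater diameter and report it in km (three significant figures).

In SI units: v = 18000 m/s.
d^0.75 = 88.1^0.75 = 28.76
v^0.46 = 18000^0.46 = 90.66
g^-0.2 = 1.24^-0.2 = 0.9579
D = 1.59 × 28.76 × 90.66 × 0.9579 = 3971 m
   = 3.971 km

D ≈ 3.97 km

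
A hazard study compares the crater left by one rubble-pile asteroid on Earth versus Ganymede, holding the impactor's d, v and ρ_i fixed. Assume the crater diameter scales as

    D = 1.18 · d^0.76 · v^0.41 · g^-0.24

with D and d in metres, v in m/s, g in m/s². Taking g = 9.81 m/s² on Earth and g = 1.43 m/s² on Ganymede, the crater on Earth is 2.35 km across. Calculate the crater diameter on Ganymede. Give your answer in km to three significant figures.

D ≈ 3.73 km

All impactor-dependent factors cancel in the ratio, leaving D_Ganymede/D_Earth = (g_Ganymede/g_Earth)^-0.24.
(1.43/9.81)^-0.24 = 0.1458^-0.24 = 1.587
D_Ganymede = 1.587 × 2.35 km = 3.73 km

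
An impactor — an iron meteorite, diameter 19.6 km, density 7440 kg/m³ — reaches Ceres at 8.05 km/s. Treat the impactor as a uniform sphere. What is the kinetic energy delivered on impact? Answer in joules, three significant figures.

E ≈ 9.50 × 10^23 J

d = 19600 m; v = 8050 m/s.
Mass m = (π/6) ρ d³ = (π/6) × 7440 × (19600)³ = 2.933 × 10^16 kg
E = ½ m v² = 0.5 × 2.933 × 10^16 × (8050)² = 9.503 × 10^23 J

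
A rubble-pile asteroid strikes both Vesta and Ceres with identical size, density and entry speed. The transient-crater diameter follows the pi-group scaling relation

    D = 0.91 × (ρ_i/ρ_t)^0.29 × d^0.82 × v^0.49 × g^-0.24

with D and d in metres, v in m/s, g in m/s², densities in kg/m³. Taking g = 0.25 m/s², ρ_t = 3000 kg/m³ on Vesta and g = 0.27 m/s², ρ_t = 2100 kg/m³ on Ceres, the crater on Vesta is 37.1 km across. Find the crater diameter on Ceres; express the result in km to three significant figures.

The impactor-only factors (d, v, ρ_i) cancel in the ratio, leaving D_Ceres/D_Vesta = (g_Ceres/g_Vesta)^-0.24 · (ρ_t,Vesta/ρ_t,Ceres)^0.29.
(0.27/0.25)^-0.24 = 1.080^-0.24 = 0.9817
(3000/2100)^0.29 = 1.429^0.29 = 1.109
Ratio = 0.9817 × 1.109 = 1.089
D_Ceres = 1.089 × 37.1 km = 40.4 km

D ≈ 40.4 km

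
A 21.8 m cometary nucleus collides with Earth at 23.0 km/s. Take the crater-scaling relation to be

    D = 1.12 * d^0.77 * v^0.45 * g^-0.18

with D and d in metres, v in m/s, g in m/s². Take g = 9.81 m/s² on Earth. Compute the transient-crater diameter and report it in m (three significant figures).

D ≈ 731 m

In SI units: v = 23000 m/s.
d^0.77 = 21.8^0.77 = 10.73
v^0.45 = 23000^0.45 = 91.79
g^-0.18 = 9.81^-0.18 = 0.6630
D = 1.12 × 10.73 × 91.79 × 0.6630 = 731.4 m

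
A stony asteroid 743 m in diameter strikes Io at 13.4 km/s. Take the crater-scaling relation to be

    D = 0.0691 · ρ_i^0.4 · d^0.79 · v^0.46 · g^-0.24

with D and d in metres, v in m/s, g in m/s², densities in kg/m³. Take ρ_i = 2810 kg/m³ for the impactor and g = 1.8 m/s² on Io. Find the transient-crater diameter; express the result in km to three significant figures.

D ≈ 21.1 km

In SI units: v = 13400 m/s.
ρ_i^0.4 = 2810^0.4 = 23.96
d^0.79 = 743^0.79 = 185.4
v^0.46 = 13400^0.46 = 79.15
g^-0.24 = 1.8^-0.24 = 0.8684
D = 0.0691 × 23.96 × 185.4 × 79.15 × 0.8684 = 21098 m
   = 21.10 km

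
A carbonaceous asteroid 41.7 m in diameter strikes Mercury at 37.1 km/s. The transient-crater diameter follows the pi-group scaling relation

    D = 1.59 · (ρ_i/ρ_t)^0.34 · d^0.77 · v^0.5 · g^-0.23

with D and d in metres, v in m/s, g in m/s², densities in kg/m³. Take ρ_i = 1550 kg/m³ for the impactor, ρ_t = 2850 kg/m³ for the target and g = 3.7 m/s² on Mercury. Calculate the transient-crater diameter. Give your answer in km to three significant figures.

D ≈ 3.26 km

In SI units: v = 37100 m/s.
(ρ_i/ρ_t)^0.34 = (1550/2850)^0.34 = 0.8130
d^0.77 = 41.7^0.77 = 17.68
v^0.5 = 37100^0.5 = 192.6
g^-0.23 = 3.7^-0.23 = 0.7401
D = 1.59 × 0.8130 × 17.68 × 192.6 × 0.7401 = 3258 m
   = 3.258 km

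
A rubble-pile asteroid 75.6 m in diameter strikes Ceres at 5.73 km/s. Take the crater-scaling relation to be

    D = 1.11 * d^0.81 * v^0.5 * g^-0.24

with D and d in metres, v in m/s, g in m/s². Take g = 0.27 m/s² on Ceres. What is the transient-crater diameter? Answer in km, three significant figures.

In SI units: v = 5730 m/s.
d^0.81 = 75.6^0.81 = 33.24
v^0.5 = 5730^0.5 = 75.70
g^-0.24 = 0.27^-0.24 = 1.369
D = 1.11 × 33.24 × 75.70 × 1.369 = 3824 m
   = 3.824 km

D ≈ 3.82 km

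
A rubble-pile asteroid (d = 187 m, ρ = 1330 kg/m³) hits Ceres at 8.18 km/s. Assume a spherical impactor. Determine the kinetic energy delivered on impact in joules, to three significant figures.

v = 8180 m/s.
Mass m = (π/6) ρ d³ = (π/6) × 1330 × (187)³ = 4.554 × 10^9 kg
E = ½ m v² = 0.5 × 4.554 × 10^9 × (8180)² = 1.524 × 10^17 J

E ≈ 1.52 × 10^17 J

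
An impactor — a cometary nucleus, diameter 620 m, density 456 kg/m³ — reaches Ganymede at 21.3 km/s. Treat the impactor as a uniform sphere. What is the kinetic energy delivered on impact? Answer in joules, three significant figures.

v = 21300 m/s.
Mass m = (π/6) ρ d³ = (π/6) × 456 × (620)³ = 5.690 × 10^10 kg
E = ½ m v² = 0.5 × 5.690 × 10^10 × (21300)² = 1.291 × 10^19 J

E ≈ 1.29 × 10^19 J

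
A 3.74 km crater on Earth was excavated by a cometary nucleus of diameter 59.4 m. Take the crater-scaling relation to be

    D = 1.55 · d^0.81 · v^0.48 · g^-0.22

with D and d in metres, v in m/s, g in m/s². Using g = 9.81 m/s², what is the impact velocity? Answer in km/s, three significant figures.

v ≈ 32.2 km/s

Rearranging for v: v = [D / (1.55 · 59.4^0.81 · 9.81^-0.22)]^(1/0.48).
D = 3740 m.
59.4^0.81 = 27.34
9.81^-0.22 = 0.6051
Denominator = 1.55 × 27.34 × 0.6051 = 25.64
D / 25.64 = 3740 / 25.64 = 145.9
v = 145.9^(1/0.48) = 145.9^2.0833 = 32239 m/s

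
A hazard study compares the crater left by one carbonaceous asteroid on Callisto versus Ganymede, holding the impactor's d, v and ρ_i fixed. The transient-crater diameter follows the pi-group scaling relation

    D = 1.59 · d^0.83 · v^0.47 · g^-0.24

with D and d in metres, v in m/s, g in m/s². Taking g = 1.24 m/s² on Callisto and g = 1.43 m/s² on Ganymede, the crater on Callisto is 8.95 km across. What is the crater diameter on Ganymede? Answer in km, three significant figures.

All impactor-dependent factors cancel in the ratio, leaving D_Ganymede/D_Callisto = (g_Ganymede/g_Callisto)^-0.24.
(1.43/1.24)^-0.24 = 1.153^-0.24 = 0.9664
D_Ganymede = 0.9664 × 8.95 km = 8.65 km

D ≈ 8.65 km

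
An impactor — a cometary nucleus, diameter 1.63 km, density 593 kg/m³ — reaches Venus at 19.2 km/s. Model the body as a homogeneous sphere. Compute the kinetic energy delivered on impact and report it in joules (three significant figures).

E ≈ 2.48 × 10^20 J

d = 1630 m; v = 19200 m/s.
Mass m = (π/6) ρ d³ = (π/6) × 593 × (1630)³ = 1.345 × 10^12 kg
E = ½ m v² = 0.5 × 1.345 × 10^12 × (19200)² = 2.479 × 10^20 J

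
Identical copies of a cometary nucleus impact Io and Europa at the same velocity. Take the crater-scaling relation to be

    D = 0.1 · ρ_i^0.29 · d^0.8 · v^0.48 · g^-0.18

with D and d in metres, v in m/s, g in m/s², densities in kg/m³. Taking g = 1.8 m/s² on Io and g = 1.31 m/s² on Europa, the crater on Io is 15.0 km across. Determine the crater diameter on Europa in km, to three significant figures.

D ≈ 15.9 km

All impactor-dependent factors cancel in the ratio, leaving D_Europa/D_Io = (g_Europa/g_Io)^-0.18.
(1.31/1.8)^-0.18 = 0.7278^-0.18 = 1.059
D_Europa = 1.059 × 15.0 km = 15.9 km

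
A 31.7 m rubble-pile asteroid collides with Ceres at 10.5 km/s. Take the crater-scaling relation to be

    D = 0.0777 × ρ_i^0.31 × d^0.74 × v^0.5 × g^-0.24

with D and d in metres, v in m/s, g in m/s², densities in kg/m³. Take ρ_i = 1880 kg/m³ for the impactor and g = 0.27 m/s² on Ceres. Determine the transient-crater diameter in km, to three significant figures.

In SI units: v = 10500 m/s.
ρ_i^0.31 = 1880^0.31 = 10.35
d^0.74 = 31.7^0.74 = 12.91
v^0.5 = 10500^0.5 = 102.5
g^-0.24 = 0.27^-0.24 = 1.369
D = 0.0777 × 10.35 × 12.91 × 102.5 × 1.369 = 1457 m
   = 1.457 km

D ≈ 1.46 km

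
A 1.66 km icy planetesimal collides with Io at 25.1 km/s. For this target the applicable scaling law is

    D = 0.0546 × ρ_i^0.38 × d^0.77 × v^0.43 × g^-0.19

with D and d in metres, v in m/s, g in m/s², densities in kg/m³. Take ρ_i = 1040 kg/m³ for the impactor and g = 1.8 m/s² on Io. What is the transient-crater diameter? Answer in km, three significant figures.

D ≈ 16.1 km

In SI units: d = 1660 m, v = 25100 m/s.
ρ_i^0.38 = 1040^0.38 = 14.01
d^0.77 = 1660^0.77 = 301.6
v^0.43 = 25100^0.43 = 77.96
g^-0.19 = 1.8^-0.19 = 0.8943
D = 0.0546 × 14.01 × 301.6 × 77.96 × 0.8943 = 16085 m
   = 16.08 km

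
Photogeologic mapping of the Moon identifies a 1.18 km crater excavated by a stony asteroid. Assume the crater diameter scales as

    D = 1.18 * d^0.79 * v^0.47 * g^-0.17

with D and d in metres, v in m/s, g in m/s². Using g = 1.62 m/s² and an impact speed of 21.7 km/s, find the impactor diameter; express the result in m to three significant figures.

Rearranging for d: d = [D / (1.18 · 21700^0.47 · 1.62^-0.17)]^(1/0.79).
D = 1180 m.
21700^0.47 = 109.2
1.62^-0.17 = 0.9213
Denominator = 1.18 × 109.2 × 0.9213 = 118.7
D / 118.7 = 1180 / 118.7 = 9.941
d = 9.941^(1/0.79) = 9.941^1.2658 = 18.30 m

d ≈ 18.3 m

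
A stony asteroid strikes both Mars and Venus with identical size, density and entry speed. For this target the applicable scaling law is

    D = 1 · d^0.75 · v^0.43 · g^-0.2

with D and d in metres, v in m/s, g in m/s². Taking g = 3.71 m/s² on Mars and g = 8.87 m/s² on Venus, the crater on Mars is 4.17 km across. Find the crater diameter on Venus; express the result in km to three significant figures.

All impactor-dependent factors cancel in the ratio, leaving D_Venus/D_Mars = (g_Venus/g_Mars)^-0.2.
(8.87/3.71)^-0.2 = 2.391^-0.2 = 0.8400
D_Venus = 0.8400 × 4.17 km = 3.50 km

D ≈ 3.50 km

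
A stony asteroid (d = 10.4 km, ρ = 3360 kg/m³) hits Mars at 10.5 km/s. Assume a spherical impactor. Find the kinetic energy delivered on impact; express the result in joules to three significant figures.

d = 10400 m; v = 10500 m/s.
Mass m = (π/6) ρ d³ = (π/6) × 3360 × (10400)³ = 1.979 × 10^15 kg
E = ½ m v² = 0.5 × 1.979 × 10^15 × (10500)² = 1.091 × 10^23 J

E ≈ 1.09 × 10^23 J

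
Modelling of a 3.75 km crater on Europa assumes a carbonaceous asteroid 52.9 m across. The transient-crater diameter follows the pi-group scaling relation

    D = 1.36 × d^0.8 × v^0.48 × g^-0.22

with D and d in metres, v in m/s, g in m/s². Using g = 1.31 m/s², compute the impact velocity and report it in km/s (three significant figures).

v ≈ 22.3 km/s

Rearranging for v: v = [D / (1.36 · 52.9^0.8 · 1.31^-0.22)]^(1/0.48).
D = 3750 m.
52.9^0.8 = 23.92
1.31^-0.22 = 0.9423
Denominator = 1.36 × 23.92 × 0.9423 = 30.65
D / 30.65 = 3750 / 30.65 = 122.3
v = 122.3^(1/0.48) = 122.3^2.0833 = 22322 m/s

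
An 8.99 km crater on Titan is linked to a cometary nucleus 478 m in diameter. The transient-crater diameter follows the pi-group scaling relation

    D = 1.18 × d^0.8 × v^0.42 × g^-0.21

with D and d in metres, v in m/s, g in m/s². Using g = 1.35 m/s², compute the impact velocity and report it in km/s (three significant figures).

Rearranging for v: v = [D / (1.18 · 478^0.8 · 1.35^-0.21)]^(1/0.42).
D = 8990 m.
478^0.8 = 139.2
1.35^-0.21 = 0.9389
Denominator = 1.18 × 139.2 × 0.9389 = 154.2
D / 154.2 = 8990 / 154.2 = 58.30
v = 58.30^(1/0.42) = 58.30^2.381 = 15998 m/s

v ≈ 16.0 km/s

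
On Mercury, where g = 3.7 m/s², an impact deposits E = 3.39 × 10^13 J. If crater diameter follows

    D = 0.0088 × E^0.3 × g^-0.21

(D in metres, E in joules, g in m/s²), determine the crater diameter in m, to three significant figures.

E^0.3 = (3.39 × 10^13)^0.3 = 1.146 × 10^4
g^-0.21 = 3.7^-0.21 = 0.7598
D = 0.0088 × 1.146 × 10^4 × 0.7598 = 76.62 m

D ≈ 76.6 m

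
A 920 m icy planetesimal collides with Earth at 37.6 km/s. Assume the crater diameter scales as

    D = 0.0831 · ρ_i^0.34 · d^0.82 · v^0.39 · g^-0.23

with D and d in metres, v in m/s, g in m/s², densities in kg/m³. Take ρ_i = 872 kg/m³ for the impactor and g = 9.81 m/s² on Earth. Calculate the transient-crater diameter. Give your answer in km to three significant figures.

In SI units: v = 37600 m/s.
ρ_i^0.34 = 872^0.34 = 9.995
d^0.82 = 920^0.82 = 269.3
v^0.39 = 37600^0.39 = 60.86
g^-0.23 = 9.81^-0.23 = 0.5914
D = 0.0831 × 9.995 × 269.3 × 60.86 × 0.5914 = 8051 m
   = 8.051 km

D ≈ 8.05 km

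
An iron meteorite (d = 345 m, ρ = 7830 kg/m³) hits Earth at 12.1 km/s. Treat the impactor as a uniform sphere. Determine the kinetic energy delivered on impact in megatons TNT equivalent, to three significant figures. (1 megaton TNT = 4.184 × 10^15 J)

E ≈ 2950 Mt TNT

v = 12100 m/s.
Mass m = (π/6) ρ d³ = (π/6) × 7830 × (345)³ = 1.684 × 10^11 kg
E = ½ m v² = 0.5 × 1.684 × 10^11 × (12100)² = 1.233 × 10^19 J
   = 1.233 × 10^19 / 4.184×10^15 = 2947 Mt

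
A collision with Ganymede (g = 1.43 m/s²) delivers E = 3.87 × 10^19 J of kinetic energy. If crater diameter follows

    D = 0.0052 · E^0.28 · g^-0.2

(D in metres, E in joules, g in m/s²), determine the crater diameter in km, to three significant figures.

D ≈ 1.48 km

E^0.28 = (3.87 × 10^19)^0.28 = 3.052 × 10^5
g^-0.2 = 1.43^-0.2 = 0.9310
D = 0.0052 × 3.052 × 10^5 × 0.9310 = 1478 m
   = 1.478 km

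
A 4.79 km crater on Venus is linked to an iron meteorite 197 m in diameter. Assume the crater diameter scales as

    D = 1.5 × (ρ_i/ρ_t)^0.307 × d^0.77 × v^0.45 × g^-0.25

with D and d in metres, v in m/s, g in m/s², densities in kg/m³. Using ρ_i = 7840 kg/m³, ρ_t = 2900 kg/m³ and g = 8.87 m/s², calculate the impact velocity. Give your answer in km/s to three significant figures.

Rearranging for v: v = [D / (1.5 · (7840/2900)^0.307 · 197^0.77 · 8.87^-0.25)]^(1/0.45).
D = 4790 m.
(7840/2900)^0.307 = 1.357
197^0.77 = 58.44
8.87^-0.25 = 0.5795
Denominator = 1.5 × 1.357 × 58.44 × 0.5795 = 68.93
D / 68.93 = 4790 / 68.93 = 69.49
v = 69.49^(1/0.45) = 69.49^2.2222 = 12391 m/s

v ≈ 12.4 km/s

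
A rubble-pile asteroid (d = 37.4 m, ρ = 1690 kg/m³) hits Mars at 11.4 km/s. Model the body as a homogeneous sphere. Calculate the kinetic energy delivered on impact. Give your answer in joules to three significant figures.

v = 11400 m/s.
Mass m = (π/6) ρ d³ = (π/6) × 1690 × (37.4)³ = 4.629 × 10^7 kg
E = ½ m v² = 0.5 × 4.629 × 10^7 × (11400)² = 3.008 × 10^15 J

E ≈ 3.01 × 10^15 J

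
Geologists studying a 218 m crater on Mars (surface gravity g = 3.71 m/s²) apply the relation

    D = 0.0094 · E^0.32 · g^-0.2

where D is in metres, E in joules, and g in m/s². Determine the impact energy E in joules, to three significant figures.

E ≈ 9.94 × 10^13 J

Rearranging: E = [D / (0.0094 · g^-0.2)]^(1/0.32).
g^-0.2 = 3.71^-0.2 = 0.7694
D / (0.0094 × 0.7694) = 218 / (7.232 × 10^-3) = 3.014 × 10^4
E = (3.014 × 10^4)^3.125 = 9.939 × 10^13 J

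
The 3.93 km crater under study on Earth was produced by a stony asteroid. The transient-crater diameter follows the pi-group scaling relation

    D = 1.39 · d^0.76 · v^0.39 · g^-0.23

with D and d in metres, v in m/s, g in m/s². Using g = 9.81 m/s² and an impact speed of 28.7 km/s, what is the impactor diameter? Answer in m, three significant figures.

d ≈ 358 m

Rearranging for d: d = [D / (1.39 · 28700^0.39 · 9.81^-0.23)]^(1/0.76).
D = 3930 m.
28700^0.39 = 54.77
9.81^-0.23 = 0.5914
Denominator = 1.39 × 54.77 × 0.5914 = 45.02
D / 45.02 = 3930 / 45.02 = 87.29
d = 87.29^(1/0.76) = 87.29^1.3158 = 358.0 m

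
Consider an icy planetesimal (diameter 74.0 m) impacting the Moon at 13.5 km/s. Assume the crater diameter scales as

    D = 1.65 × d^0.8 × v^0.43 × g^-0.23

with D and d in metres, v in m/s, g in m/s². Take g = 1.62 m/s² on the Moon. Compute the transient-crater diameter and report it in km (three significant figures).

D ≈ 2.76 km

In SI units: v = 13500 m/s.
d^0.8 = 74^0.8 = 31.29
v^0.43 = 13500^0.43 = 59.71
g^-0.23 = 1.62^-0.23 = 0.8950
D = 1.65 × 31.29 × 59.71 × 0.8950 = 2759 m
   = 2.759 km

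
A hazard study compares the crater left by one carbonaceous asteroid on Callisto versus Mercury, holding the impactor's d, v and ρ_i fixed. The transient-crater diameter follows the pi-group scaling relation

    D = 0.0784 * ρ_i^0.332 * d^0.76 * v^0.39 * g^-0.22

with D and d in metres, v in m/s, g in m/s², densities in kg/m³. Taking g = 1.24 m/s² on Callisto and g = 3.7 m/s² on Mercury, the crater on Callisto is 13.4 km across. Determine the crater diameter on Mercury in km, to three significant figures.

D ≈ 10.5 km

All impactor-dependent factors cancel in the ratio, leaving D_Mercury/D_Callisto = (g_Mercury/g_Callisto)^-0.22.
(3.7/1.24)^-0.22 = 2.984^-0.22 = 0.7862
D_Mercury = 0.7862 × 13.4 km = 10.5 km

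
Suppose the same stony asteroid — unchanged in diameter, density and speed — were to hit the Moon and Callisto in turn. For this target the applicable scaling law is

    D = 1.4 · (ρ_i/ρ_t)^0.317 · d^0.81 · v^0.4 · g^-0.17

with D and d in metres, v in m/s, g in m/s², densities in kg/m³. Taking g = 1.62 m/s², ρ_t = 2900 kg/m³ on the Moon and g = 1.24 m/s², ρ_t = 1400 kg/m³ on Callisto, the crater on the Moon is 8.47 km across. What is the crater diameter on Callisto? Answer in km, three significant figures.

The impactor-only factors (d, v, ρ_i) cancel in the ratio, leaving D_Callisto/D_Moon = (g_Callisto/g_Moon)^-0.17 · (ρ_t,Moon/ρ_t,Callisto)^0.317.
(1.24/1.62)^-0.17 = 0.7654^-0.17 = 1.046
(2900/1400)^0.317 = 2.071^0.317 = 1.260
Ratio = 1.046 × 1.260 = 1.318
D_Callisto = 1.318 × 8.47 km = 11.2 km

D ≈ 11.2 km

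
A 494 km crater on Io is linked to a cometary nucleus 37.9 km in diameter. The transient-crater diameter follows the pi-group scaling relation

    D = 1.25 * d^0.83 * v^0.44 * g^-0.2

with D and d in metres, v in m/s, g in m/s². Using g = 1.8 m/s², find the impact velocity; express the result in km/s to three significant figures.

v ≈ 15.8 km/s

Rearranging for v: v = [D / (1.25 · 37900^0.83 · 1.8^-0.2)]^(1/0.44).
D = 494000 m.
37900^0.83 = 6314
1.8^-0.2 = 0.8891
Denominator = 1.25 × 6314 × 0.8891 = 7017
D / 7017 = 494000 / 7017 = 70.40
v = 70.40^(1/0.44) = 70.40^2.2727 = 15812 m/s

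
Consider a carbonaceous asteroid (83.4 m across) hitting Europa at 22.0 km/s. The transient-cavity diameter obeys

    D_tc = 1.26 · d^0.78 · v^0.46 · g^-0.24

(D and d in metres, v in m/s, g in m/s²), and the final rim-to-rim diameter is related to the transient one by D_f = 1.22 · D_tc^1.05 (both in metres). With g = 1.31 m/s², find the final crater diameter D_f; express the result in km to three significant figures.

v = 22000 m/s.
d^0.78 = 83.4^0.78 = 31.51
v^0.46 = 22000^0.46 = 99.43
g^-0.24 = 1.31^-0.24 = 0.9372
D_tc = 1.26 × 31.51 × 99.43 × 0.9372 = 3700 m
D_f = 1.22 × (3700)^1.05 = 6807 m
     = 6.807 km

D_f ≈ 6.81 km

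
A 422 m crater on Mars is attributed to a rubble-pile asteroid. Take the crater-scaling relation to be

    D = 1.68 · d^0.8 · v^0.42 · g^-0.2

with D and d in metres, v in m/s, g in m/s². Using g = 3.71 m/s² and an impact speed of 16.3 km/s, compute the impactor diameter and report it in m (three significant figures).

d ≈ 8.53 m

Rearranging for d: d = [D / (1.68 · 16300^0.42 · 3.71^-0.2)]^(1/0.8).
16300^0.42 = 58.77
3.71^-0.2 = 0.7694
Denominator = 1.68 × 58.77 × 0.7694 = 75.97
D / 75.97 = 422 / 75.97 = 5.555
d = 5.555^(1/0.8) = 5.555^1.25 = 8.528 m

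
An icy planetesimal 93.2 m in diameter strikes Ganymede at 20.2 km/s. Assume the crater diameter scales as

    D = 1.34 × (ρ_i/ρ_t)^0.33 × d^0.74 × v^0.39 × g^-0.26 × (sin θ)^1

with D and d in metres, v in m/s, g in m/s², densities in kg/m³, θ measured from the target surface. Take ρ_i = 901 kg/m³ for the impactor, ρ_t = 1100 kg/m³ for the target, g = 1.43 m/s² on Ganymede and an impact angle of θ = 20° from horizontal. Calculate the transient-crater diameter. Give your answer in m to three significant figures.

D ≈ 535 m

In SI units: v = 20200 m/s.
(ρ_i/ρ_t)^0.33 = (901/1100)^0.33 = 0.9363
d^0.74 = 93.2^0.74 = 28.67
v^0.39 = 20200^0.39 = 47.76
g^-0.26 = 1.43^-0.26 = 0.9112
(sin 20°)^1 = 0.3420^1 = 0.3420
D = 1.34 × 0.9363 × 28.67 × 47.76 × 0.9112 × 0.3420 = 535.4 m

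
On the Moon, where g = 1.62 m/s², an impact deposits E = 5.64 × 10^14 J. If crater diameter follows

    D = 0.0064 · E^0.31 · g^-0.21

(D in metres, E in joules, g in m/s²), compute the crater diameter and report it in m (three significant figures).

E^0.31 = (5.64 × 10^14)^0.31 = 3.740 × 10^4
g^-0.21 = 1.62^-0.21 = 0.9037
D = 0.0064 × 3.740 × 10^4 × 0.9037 = 216.3 m

D ≈ 216 m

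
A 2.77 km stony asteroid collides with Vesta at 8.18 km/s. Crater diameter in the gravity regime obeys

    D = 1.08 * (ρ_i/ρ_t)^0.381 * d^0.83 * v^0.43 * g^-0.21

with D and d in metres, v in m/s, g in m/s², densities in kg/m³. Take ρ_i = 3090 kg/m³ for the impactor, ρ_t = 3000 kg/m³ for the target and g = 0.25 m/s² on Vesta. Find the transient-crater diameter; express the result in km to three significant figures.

In SI units: d = 2770 m, v = 8180 m/s.
(ρ_i/ρ_t)^0.381 = (3090/3000)^0.381 = 1.011
d^0.83 = 2770^0.83 = 719.9
v^0.43 = 8180^0.43 = 48.14
g^-0.21 = 0.25^-0.21 = 1.338
D = 1.08 × 1.011 × 719.9 × 48.14 × 1.338 = 50630 m
   = 50.63 km

D ≈ 50.6 km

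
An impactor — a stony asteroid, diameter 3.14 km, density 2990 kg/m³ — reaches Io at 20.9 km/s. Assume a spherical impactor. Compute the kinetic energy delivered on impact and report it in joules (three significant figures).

E ≈ 1.06 × 10^22 J

d = 3140 m; v = 20900 m/s.
Mass m = (π/6) ρ d³ = (π/6) × 2990 × (3140)³ = 4.847 × 10^13 kg
E = ½ m v² = 0.5 × 4.847 × 10^13 × (20900)² = 1.059 × 10^22 J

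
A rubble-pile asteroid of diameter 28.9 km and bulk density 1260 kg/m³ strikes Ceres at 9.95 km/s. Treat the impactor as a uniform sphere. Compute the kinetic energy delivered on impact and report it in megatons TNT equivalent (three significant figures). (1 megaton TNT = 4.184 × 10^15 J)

E ≈ 1.88 × 10^8 Mt TNT

d = 28900 m; v = 9950 m/s.
Mass m = (π/6) ρ d³ = (π/6) × 1260 × (28900)³ = 1.592 × 10^16 kg
E = ½ m v² = 0.5 × 1.592 × 10^16 × (9950)² = 7.881 × 10^23 J
   = 7.881 × 10^23 / 4.184×10^15 = 1.884 × 10^8 Mt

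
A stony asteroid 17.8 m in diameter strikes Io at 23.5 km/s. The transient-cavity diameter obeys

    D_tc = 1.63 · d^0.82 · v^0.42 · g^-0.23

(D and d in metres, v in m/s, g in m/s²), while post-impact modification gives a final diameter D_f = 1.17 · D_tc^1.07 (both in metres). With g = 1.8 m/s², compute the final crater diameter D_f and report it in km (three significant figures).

v = 23500 m/s.
d^0.82 = 17.8^0.82 = 10.60
v^0.42 = 23500^0.42 = 68.52
g^-0.23 = 1.8^-0.23 = 0.8735
D_tc = 1.63 × 10.60 × 68.52 × 0.8735 = 1034 m
D_f = 1.17 × (1034)^1.07 = 1967 m
     = 1.967 km

D_f ≈ 1.97 km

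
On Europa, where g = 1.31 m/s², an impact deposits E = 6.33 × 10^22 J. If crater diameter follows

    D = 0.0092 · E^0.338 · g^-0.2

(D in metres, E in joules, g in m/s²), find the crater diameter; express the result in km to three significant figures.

D ≈ 444 km

E^0.338 = (6.33 × 10^22)^0.338 = 5.092 × 10^7
g^-0.2 = 1.31^-0.2 = 0.9474
D = 0.0092 × 5.092 × 10^7 × 0.9474 = 4.438 × 10^5 m
   = 443.8 km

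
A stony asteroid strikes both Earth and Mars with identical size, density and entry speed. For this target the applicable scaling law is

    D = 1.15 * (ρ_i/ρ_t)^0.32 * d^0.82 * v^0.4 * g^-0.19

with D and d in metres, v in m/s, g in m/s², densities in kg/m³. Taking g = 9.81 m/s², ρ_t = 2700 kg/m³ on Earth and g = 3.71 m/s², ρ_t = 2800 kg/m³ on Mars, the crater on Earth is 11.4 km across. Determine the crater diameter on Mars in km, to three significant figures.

D ≈ 13.6 km

The impactor-only factors (d, v, ρ_i) cancel in the ratio, leaving D_Mars/D_Earth = (g_Mars/g_Earth)^-0.19 · (ρ_t,Earth/ρ_t,Mars)^0.32.
(3.71/9.81)^-0.19 = 0.3782^-0.19 = 1.203
(2700/2800)^0.32 = 0.9643^0.32 = 0.9884
Ratio = 1.203 × 0.9884 = 1.189
D_Mars = 1.189 × 11.4 km = 13.6 km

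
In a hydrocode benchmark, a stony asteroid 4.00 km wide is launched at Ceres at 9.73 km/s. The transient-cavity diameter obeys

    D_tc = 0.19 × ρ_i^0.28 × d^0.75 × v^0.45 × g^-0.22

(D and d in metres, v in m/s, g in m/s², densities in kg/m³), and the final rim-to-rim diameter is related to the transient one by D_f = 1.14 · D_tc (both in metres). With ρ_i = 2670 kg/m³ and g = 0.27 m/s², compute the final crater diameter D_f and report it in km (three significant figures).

D_f ≈ 82.5 km

In SI: d = 4000 m, v = 9730 m/s.
ρ_i^0.28 = 2670^0.28 = 9.108
d^0.75 = 4000^0.75 = 503.0
v^0.45 = 9730^0.45 = 62.32
g^-0.22 = 0.27^-0.22 = 1.334
D_tc = 0.19 × 9.108 × 503.0 × 62.32 × 1.334 = 72360 m
D_f = 1.14 × 72360 = 82490 m
     = 82.49 km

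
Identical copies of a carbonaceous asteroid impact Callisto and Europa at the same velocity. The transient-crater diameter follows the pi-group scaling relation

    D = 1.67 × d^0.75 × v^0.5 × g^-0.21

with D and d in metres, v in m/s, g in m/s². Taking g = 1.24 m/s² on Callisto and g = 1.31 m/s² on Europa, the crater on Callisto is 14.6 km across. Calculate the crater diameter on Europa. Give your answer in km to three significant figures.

D ≈ 14.4 km

All impactor-dependent factors cancel in the ratio, leaving D_Europa/D_Callisto = (g_Europa/g_Callisto)^-0.21.
(1.31/1.24)^-0.21 = 1.056^-0.21 = 0.9886
D_Europa = 0.9886 × 14.6 km = 14.4 km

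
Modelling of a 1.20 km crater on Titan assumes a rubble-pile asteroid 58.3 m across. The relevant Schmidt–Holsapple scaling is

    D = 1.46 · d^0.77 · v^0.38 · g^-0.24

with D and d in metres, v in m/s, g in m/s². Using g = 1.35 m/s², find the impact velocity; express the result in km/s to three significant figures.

Rearranging for v: v = [D / (1.46 · 58.3^0.77 · 1.35^-0.24)]^(1/0.38).
D = 1200 m.
58.3^0.77 = 22.89
1.35^-0.24 = 0.9305
Denominator = 1.46 × 22.89 × 0.9305 = 31.10
D / 31.10 = 1200 / 31.10 = 38.59
v = 38.59^(1/0.38) = 38.59^2.6316 = 14961 m/s

v ≈ 15.0 km/s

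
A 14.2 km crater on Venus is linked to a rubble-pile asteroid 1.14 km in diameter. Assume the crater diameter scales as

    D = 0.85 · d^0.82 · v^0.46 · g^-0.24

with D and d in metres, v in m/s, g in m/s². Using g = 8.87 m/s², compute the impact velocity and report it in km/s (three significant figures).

v ≈ 16.8 km/s

Rearranging for v: v = [D / (0.85 · 1140^0.82 · 8.87^-0.24)]^(1/0.46).
D = 14200 m.
1140^0.82 = 321.1
8.87^-0.24 = 0.5922
Denominator = 0.85 × 321.1 × 0.5922 = 161.6
D / 161.6 = 14200 / 161.6 = 87.87
v = 87.87^(1/0.46) = 87.87^2.1739 = 16816 m/s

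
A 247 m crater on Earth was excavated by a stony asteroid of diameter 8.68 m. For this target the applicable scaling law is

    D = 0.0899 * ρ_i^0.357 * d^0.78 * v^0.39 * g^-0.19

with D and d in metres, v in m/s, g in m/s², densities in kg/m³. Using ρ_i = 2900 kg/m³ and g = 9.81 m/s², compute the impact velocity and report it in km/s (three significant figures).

Rearranging for v: v = [D / (0.0899 · 2900^0.357 · 8.68^0.78 · 9.81^-0.19)]^(1/0.39).
2900^0.357 = 17.22
8.68^0.78 = 5.396
9.81^-0.19 = 0.6480
Denominator = 0.0899 × 17.22 × 5.396 × 0.6480 = 5.413
D / 5.413 = 247 / 5.413 = 45.63
v = 45.63^(1/0.39) = 45.63^2.5641 = 17967 m/s

v ≈ 18.0 km/s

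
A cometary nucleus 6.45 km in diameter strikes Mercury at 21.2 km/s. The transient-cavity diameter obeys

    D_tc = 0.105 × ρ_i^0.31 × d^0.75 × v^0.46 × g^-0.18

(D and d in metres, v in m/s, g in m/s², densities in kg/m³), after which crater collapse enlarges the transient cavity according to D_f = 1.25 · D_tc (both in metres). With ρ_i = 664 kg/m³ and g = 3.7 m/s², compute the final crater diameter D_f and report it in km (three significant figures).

In SI: d = 6450 m, v = 21200 m/s.
ρ_i^0.31 = 664^0.31 = 7.497
d^0.75 = 6450^0.75 = 719.7
v^0.46 = 21200^0.46 = 97.75
g^-0.18 = 3.7^-0.18 = 0.7902
D_tc = 0.105 × 7.497 × 719.7 × 97.75 × 0.7902 = 43760 m
D_f = 1.25 × 43760 = 54700 m
     = 54.70 km

D_f ≈ 54.7 km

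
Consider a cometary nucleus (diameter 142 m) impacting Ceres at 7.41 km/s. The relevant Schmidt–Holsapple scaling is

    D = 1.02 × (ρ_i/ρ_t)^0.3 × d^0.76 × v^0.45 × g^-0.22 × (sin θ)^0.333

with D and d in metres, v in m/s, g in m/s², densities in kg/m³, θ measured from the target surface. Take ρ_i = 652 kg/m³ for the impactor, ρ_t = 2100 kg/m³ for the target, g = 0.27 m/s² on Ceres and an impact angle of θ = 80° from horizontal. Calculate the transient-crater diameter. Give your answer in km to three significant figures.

D ≈ 2.27 km

In SI units: v = 7410 m/s.
(ρ_i/ρ_t)^0.3 = (652/2100)^0.3 = 0.7041
d^0.76 = 142^0.76 = 43.23
v^0.45 = 7410^0.45 = 55.13
g^-0.22 = 0.27^-0.22 = 1.334
(sin 80°)^0.333 = 0.9848^0.333 = 0.9949
D = 1.02 × 0.7041 × 43.23 × 55.13 × 1.334 × 0.9949 = 2272 m
   = 2.272 km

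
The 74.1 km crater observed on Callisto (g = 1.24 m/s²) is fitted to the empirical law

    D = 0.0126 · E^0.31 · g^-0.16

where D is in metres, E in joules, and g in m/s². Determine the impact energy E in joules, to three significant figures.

Rearranging: E = [D / (0.0126 · g^-0.16)]^(1/0.31).
D = 74100 m.
g^-0.16 = 1.24^-0.16 = 0.9662
D / (0.0126 × 0.9662) = 74100 / (0.01217) = 6.089 × 10^6
E = (6.089 × 10^6)^3.2258 = 7.684 × 10^21 J

E ≈ 7.68 × 10^21 J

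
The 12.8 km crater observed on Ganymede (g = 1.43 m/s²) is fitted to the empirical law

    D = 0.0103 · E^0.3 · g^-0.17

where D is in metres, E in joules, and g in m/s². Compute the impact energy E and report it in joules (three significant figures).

Rearranging: E = [D / (0.0103 · g^-0.17)]^(1/0.3).
D = 12800 m.
g^-0.17 = 1.43^-0.17 = 0.9410
D / (0.0103 × 0.9410) = 12800 / (9.692 × 10^-3) = 1.321 × 10^6
E = (1.321 × 10^6)^3.3333 = 2.528 × 10^20 J

E ≈ 2.53 × 10^20 J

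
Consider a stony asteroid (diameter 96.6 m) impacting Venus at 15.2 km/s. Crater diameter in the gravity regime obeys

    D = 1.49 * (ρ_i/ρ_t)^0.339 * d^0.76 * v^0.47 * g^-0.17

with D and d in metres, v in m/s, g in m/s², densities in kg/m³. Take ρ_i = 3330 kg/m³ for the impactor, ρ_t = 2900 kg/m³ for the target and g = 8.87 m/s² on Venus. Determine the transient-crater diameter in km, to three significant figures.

D ≈ 3.21 km

In SI units: v = 15200 m/s.
(ρ_i/ρ_t)^0.339 = (3330/2900)^0.339 = 1.048
d^0.76 = 96.6^0.76 = 32.25
v^0.47 = 15200^0.47 = 92.36
g^-0.17 = 8.87^-0.17 = 0.6900
D = 1.49 × 1.048 × 32.25 × 92.36 × 0.6900 = 3209 m
   = 3.209 km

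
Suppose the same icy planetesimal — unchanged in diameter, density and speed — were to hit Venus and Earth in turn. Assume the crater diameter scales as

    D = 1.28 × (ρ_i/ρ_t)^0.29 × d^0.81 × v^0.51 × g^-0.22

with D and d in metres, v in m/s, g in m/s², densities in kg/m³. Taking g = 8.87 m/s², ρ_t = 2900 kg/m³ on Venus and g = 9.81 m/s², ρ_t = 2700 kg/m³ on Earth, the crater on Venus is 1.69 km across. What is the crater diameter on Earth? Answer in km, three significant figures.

The impactor-only factors (d, v, ρ_i) cancel in the ratio, leaving D_Earth/D_Venus = (g_Earth/g_Venus)^-0.22 · (ρ_t,Venus/ρ_t,Earth)^0.29.
(9.81/8.87)^-0.22 = 1.106^-0.22 = 0.9781
(2900/2700)^0.29 = 1.074^0.29 = 1.021
Ratio = 0.9781 × 1.021 = 0.9986
D_Earth = 0.9986 × 1.69 km = 1.69 km

D ≈ 1.69 km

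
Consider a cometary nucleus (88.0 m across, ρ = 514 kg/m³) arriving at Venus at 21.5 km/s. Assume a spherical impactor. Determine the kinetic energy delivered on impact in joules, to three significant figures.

v = 21500 m/s.
Mass m = (π/6) ρ d³ = (π/6) × 514 × (88)³ = 1.834 × 10^8 kg
E = ½ m v² = 0.5 × 1.834 × 10^8 × (21500)² = 4.239 × 10^16 J

E ≈ 4.24 × 10^16 J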